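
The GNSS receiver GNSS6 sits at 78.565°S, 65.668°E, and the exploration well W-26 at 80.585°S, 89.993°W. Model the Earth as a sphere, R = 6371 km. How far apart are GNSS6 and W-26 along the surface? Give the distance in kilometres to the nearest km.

Δφ = -2.0200°,  Δλ = -155.6610°
a = sin²(Δφ/2) + cos φ₁ cos φ₂ sin²(Δλ/2) = 0.031301
c = 2·arcsin(√a) = 0.355715 rad = 20.3809°
d = R·c = 6371 × 0.355715 = 2266.3 km

2266 km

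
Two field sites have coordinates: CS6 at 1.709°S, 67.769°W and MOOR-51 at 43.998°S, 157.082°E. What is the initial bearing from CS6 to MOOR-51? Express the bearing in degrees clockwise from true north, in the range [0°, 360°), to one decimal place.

Δλ = -135.1490°
y = sin Δλ · cos φ₂ = -0.507343
x = cos φ₁ sin φ₂ − sin φ₁ cos φ₂ cos Δλ = -0.709534
θ = atan2(y, x) = -144.4338° → 215.5662° (mod 360°)

215.6°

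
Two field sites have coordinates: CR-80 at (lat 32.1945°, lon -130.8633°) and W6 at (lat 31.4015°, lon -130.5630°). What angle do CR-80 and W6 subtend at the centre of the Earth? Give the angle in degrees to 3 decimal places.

Δφ = -0.7930°,  Δλ = 0.3003°
a = sin²(Δφ/2) + cos φ₁ cos φ₂ sin²(Δλ/2) = 0.000053
c = 2·arcsin(√a) = 0.014540 rad = 0.8331°

0.833°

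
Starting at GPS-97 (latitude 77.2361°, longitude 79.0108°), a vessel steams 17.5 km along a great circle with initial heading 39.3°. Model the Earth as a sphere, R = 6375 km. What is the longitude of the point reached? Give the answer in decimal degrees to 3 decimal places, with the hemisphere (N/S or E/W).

δ = d/R = 17.5/6375 = 0.002745 rad
φ₂ = arcsin(sin φ₁ cos δ + cos φ₁ sin δ cos θ)
   = arcsin(0.97529·1.00000 + 0.22093·0.00275·0.77384) = 77.35743°
λ₂ = λ₁ + atan2(sin θ sin δ cos φ₁, cos δ − sin φ₁ sin φ₂) = 79.46596°

79.466°E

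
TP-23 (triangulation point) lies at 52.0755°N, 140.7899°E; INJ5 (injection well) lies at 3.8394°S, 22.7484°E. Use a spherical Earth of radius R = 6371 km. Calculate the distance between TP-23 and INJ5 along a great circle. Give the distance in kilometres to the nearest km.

12225 km

Δφ = -55.9149°,  Δλ = -118.0415°
a = sin²(Δφ/2) + cos φ₁ cos φ₂ sin²(Δλ/2) = 0.670556
c = 2·arcsin(√a) = 1.918896 rad = 109.9446°
d = R·c = 6371 × 1.918896 = 12225.3 km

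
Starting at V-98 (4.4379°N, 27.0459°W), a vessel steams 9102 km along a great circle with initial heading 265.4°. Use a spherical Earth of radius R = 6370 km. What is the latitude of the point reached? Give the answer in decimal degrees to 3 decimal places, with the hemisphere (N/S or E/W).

3.911°S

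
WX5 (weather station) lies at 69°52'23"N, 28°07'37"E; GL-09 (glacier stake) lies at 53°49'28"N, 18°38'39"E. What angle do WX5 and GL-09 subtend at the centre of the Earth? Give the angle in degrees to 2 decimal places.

WX5: φ = +69.87306°, λ = +28.12694°
GL-09: φ = +53.82444°, λ = +18.64417°
Δφ = -16.0486°,  Δλ = -9.4828°
a = sin²(Δφ/2) + cos φ₁ cos φ₂ sin²(Δλ/2) = 0.020874
c = 2·arcsin(√a) = 0.289971 rad = 16.6141°

16.61°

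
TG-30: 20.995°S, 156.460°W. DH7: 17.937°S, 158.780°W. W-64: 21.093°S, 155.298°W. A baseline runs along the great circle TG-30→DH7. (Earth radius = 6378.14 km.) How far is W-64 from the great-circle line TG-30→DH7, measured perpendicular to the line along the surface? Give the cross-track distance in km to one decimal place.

91.0 km

δ₁₃ = central angle TG-30→W-64 = 0.019005 rad  (haversine)
θ₁₃ = bearing TG-30→W-64 = 95.372°,  θ₁₂ = bearing TG-30→DH7 = 324.030°
dₓₜ = R·arcsin(sin δ₁₃ · sin(θ₁₃ − θ₁₂)) = 6378.14·arcsin(0.01900·sin(-228.658°)) = 91.006 km
|dₓₜ| = 91.006 km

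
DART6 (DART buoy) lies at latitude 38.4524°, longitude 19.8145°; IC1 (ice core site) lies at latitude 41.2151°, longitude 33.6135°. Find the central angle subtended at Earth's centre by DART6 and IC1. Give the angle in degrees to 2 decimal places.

10.94°

Δφ = 2.7627°,  Δλ = 13.7990°
a = sin²(Δφ/2) + cos φ₁ cos φ₂ sin²(Δλ/2) = 0.009082
c = 2·arcsin(√a) = 0.190892 rad = 10.9373°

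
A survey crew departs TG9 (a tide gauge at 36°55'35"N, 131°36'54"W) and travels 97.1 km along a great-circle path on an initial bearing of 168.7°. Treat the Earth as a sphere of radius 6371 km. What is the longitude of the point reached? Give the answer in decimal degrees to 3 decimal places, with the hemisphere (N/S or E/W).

131.403°W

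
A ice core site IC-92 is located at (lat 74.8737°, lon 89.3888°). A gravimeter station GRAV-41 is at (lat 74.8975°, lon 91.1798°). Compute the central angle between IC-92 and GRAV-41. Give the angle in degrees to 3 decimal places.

0.468°

Δφ = 0.0238°,  Δλ = 1.7910°
a = sin²(Δφ/2) + cos φ₁ cos φ₂ sin²(Δλ/2) = 0.000017
c = 2·arcsin(√a) = 0.008161 rad = 0.4676°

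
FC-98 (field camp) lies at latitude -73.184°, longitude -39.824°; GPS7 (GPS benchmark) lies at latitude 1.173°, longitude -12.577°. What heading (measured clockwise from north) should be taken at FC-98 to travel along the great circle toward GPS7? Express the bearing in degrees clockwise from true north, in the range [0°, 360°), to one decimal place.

Δλ = 27.2470°
y = sin Δλ · cos φ₂ = 0.457731
x = cos φ₁ sin φ₂ − sin φ₁ cos φ₂ cos Δλ = 0.856769
θ = atan2(y, x) = 28.1135° → 28.1135° (mod 360°)

28.1°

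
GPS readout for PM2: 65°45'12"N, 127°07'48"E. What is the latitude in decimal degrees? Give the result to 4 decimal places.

65° + 45′/60 + 12″/3600 = 65 + 0.75000 + 0.00333 = 65.7533°

65.7533°N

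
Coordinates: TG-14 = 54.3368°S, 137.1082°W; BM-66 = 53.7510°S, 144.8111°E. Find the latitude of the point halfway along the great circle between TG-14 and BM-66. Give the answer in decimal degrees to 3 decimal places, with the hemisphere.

Bx = cos φ₂ cos Δλ = 0.122123,  By = cos φ₂ sin Δλ = -0.578547
φₘ = atan2(sin φ₁ + sin φ₂, √((cos φ₁ + Bx)² + By²)) = -60.60275°
λₘ = λ₁ + atan2(By, cos φ₁ + Bx) = -176.47601°

60.603°S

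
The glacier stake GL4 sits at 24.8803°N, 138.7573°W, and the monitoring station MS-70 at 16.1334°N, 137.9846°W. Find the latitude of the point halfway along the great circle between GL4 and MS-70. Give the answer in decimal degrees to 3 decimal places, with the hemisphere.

20.507°N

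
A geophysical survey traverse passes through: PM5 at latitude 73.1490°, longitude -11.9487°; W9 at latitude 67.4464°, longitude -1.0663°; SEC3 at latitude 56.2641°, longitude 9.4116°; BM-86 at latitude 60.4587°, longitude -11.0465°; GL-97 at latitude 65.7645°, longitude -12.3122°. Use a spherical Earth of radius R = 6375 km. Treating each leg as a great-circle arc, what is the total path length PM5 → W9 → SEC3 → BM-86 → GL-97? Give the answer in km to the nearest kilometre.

3977 km

PM5→W9: c = 0.117953 rad, d = 751.95 km
W9→SEC3: c = 0.212706 rad, d = 1356.00 km
SEC3→BM-86: c = 0.200079 rad, d = 1275.51 km
BM-86→GL-97: c = 0.093136 rad, d = 593.74 km
Total = 751.95 + 1356.00 + 1275.51 + 593.74 = 3977.20 km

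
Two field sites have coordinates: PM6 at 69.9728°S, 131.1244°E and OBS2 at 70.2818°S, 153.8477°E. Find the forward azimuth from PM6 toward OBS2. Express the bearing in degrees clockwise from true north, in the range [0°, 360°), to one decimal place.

103.0°

Δλ = 22.7233°
y = sin Δλ · cos φ₂ = 0.130329
x = cos φ₁ sin φ₂ − sin φ₁ cos φ₂ cos Δλ = -0.029998
θ = atan2(y, x) = 102.9619° → 102.9619° (mod 360°)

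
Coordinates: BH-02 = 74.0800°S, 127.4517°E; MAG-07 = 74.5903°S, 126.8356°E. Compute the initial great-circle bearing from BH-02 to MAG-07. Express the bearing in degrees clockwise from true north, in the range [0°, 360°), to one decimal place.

197.8°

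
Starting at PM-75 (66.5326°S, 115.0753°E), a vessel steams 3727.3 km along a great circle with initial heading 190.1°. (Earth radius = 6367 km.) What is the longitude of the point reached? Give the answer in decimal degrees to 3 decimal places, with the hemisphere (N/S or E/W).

δ = d/R = 3727.3/6367 = 0.585409 rad
φ₂ = arcsin(sin φ₁ cos δ + cos φ₁ sin δ cos θ)
   = arcsin(-0.91729·0.83349 + 0.39823·0.55254·-0.98450) = -78.86431°
λ₂ = λ₁ + atan2(sin θ sin δ cos φ₁, cos δ − sin φ₁ sin φ₂) = -34.81137°

34.811°W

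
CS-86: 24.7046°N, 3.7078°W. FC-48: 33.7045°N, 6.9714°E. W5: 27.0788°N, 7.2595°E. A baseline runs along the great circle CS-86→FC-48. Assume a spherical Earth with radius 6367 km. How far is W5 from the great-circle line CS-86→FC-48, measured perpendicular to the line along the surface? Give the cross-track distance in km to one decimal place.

571.8 km

δ₁₃ = central angle CS-86→W5 = 0.177048 rad  (haversine)
θ₁₃ = bearing CS-86→W5 = 74.110°,  θ₁₂ = bearing CS-86→FC-48 = 43.500°
dₓₜ = R·arcsin(sin δ₁₃ · sin(θ₁₃ − θ₁₂)) = 6367·arcsin(0.17612·sin(30.610°)) = 571.768 km
|dₓₜ| = 571.768 km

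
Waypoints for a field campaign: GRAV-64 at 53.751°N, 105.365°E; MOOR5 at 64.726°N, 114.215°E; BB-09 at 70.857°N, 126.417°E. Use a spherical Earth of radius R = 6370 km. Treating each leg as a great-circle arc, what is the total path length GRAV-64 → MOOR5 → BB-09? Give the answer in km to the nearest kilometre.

2167 km

GRAV-64→MOOR5: c = 0.206743 rad, d = 1316.95 km
MOOR5→BB-09: c = 0.133386 rad, d = 849.67 km
Total = 1316.95 + 849.67 = 2166.62 km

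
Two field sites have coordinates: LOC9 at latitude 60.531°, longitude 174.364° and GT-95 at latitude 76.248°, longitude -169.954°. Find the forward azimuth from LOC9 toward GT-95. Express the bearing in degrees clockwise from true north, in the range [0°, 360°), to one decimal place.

Δλ = 15.6820°
y = sin Δλ · cos φ₂ = 0.064255
x = cos φ₁ sin φ₂ − sin φ₁ cos φ₂ cos Δλ = 0.278590
θ = atan2(y, x) = 12.9878° → 12.9878° (mod 360°)

13.0°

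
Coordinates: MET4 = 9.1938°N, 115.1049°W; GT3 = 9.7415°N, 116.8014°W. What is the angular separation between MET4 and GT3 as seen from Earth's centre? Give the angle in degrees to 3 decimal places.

1.761°

Δφ = 0.5477°,  Δλ = -1.6965°
a = sin²(Δφ/2) + cos φ₁ cos φ₂ sin²(Δλ/2) = 0.000236
c = 2·arcsin(√a) = 0.030731 rad = 1.7607°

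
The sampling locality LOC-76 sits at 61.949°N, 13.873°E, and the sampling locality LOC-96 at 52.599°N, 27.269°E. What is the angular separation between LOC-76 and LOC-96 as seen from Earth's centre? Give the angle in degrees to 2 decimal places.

11.78°

Δφ = -9.3500°,  Δλ = 13.3960°
a = sin²(Δφ/2) + cos φ₁ cos φ₂ sin²(Δλ/2) = 0.010529
c = 2·arcsin(√a) = 0.205579 rad = 11.7788°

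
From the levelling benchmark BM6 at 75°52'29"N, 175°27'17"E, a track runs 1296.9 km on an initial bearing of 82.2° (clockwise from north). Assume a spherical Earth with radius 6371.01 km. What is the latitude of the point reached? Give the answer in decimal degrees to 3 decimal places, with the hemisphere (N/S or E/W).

BM6: φ = +75.87472°, λ = +175.45472°
δ = d/R = 1296.9/6371.01 = 0.203563 rad
φ₂ = arcsin(sin φ₁ cos δ + cos φ₁ sin δ cos θ)
   = arcsin(0.96976·0.97935 + 0.24404·0.20216·0.13572) = 73.02592°
λ₂ = λ₁ + atan2(sin θ sin δ cos φ₁, cos δ − sin φ₁ sin φ₂) = -141.22582°

73.026°N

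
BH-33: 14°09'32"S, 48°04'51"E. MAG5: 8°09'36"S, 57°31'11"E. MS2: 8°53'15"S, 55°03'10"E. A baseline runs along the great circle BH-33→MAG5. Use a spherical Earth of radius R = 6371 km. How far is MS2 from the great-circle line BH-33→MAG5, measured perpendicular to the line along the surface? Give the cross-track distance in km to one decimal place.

82.7 km

BH-33: φ = -14.15889°, λ = +48.08083°
MAG5: φ = -8.16000°, λ = +57.51972°
MS2: φ = -8.88750°, λ = +55.05278°
δ₁₃ = central angle BH-33→MS2 = 0.150561 rad  (haversine)
θ₁₃ = bearing BH-33→MS2 = 53.087°,  θ₁₂ = bearing BH-33→MAG5 = 58.053°
dₓₜ = R·arcsin(sin δ₁₃ · sin(θ₁₃ − θ₁₂)) = 6371·arcsin(0.14999·sin(-4.966°)) = -82.722 km
|dₓₜ| = 82.722 km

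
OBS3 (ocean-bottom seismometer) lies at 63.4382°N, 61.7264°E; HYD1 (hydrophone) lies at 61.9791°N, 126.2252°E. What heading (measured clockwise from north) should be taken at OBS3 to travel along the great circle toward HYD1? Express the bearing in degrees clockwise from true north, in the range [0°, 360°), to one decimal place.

Δλ = 64.4988°
y = sin Δλ · cos φ₂ = 0.424025
x = cos φ₁ sin φ₂ − sin φ₁ cos φ₂ cos Δλ = 0.213833
θ = atan2(y, x) = 63.2385° → 63.2385° (mod 360°)

63.2°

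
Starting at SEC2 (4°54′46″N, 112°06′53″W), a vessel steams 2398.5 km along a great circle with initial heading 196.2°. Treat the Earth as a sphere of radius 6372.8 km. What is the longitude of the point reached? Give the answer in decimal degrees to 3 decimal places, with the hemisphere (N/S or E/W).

118.232°W

SEC2: φ = +4.91278°, λ = -112.11472°
δ = d/R = 2398.5/6372.8 = 0.376365 rad
φ₂ = arcsin(sin φ₁ cos δ + cos φ₁ sin δ cos θ)
   = arcsin(0.08564·0.93001 + 0.99633·0.36754·-0.96029) = -15.78374°
λ₂ = λ₁ + atan2(sin θ sin δ cos φ₁, cos δ − sin φ₁ sin φ₂) = -118.23171°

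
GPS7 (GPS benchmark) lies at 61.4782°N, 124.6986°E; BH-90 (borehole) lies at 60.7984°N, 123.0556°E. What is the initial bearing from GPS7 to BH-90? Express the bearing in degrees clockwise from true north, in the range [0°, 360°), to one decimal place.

Δλ = -1.6430°
y = sin Δλ · cos φ₂ = -0.013989
x = cos φ₁ sin φ₂ − sin φ₁ cos φ₂ cos Δλ = -0.011688
θ = atan2(y, x) = -129.8807° → 230.1193° (mod 360°)

230.1°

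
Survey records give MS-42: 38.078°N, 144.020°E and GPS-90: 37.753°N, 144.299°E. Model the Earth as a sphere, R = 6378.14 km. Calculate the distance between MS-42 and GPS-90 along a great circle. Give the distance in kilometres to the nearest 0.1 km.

43.7 km

Δφ = -0.3250°,  Δλ = 0.2790°
a = sin²(Δφ/2) + cos φ₁ cos φ₂ sin²(Δλ/2) = 0.000012
c = 2·arcsin(√a) = 0.006851 rad = 0.3925°
d = R·c = 6378.14 × 0.006851 = 43.7 km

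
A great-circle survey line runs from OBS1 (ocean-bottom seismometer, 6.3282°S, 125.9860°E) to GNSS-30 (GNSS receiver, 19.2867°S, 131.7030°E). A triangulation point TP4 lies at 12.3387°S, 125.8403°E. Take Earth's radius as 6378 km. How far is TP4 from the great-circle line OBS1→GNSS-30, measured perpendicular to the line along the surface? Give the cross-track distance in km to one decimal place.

δ₁₃ = central angle OBS1→TP4 = 0.104933 rad  (haversine)
θ₁₃ = bearing OBS1→TP4 = 181.359°,  θ₁₂ = bearing OBS1→GNSS-30 = 157.299°
dₓₜ = R·arcsin(sin δ₁₃ · sin(θ₁₃ − θ₁₂)) = 6378·arcsin(0.10474·sin(24.060°)) = 272.435 km
|dₓₜ| = 272.435 km

272.4 km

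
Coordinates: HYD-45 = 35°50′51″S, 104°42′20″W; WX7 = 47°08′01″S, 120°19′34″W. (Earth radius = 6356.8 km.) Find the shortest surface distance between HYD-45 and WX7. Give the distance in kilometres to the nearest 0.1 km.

1797.3 km

HYD-45: φ = -35.84750°, λ = -104.70556°
WX7: φ = -47.13361°, λ = -120.32611°
Δφ = -11.2861°,  Δλ = -15.6206°
a = sin²(Δφ/2) + cos φ₁ cos φ₂ sin²(Δλ/2) = 0.019852
c = 2·arcsin(√a) = 0.282736 rad = 16.1996°
d = R·c = 6356.8 × 0.282736 = 1797.3 km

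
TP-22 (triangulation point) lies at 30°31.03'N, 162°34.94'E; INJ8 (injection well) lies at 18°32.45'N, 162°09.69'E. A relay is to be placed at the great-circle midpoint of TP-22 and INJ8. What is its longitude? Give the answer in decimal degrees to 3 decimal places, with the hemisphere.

162.362°E

TP-22: φ = +30.51717°, λ = +162.58233°
INJ8: φ = +18.54083°, λ = +162.16150°
Bx = cos φ₂ cos Δλ = 0.948072,  By = cos φ₂ sin Δλ = -0.006964
φₘ = atan2(sin φ₁ + sin φ₂, √((cos φ₁ + Bx)² + By²)) = 24.52915°
λₘ = λ₁ + atan2(By, cos φ₁ + Bx) = 162.36184°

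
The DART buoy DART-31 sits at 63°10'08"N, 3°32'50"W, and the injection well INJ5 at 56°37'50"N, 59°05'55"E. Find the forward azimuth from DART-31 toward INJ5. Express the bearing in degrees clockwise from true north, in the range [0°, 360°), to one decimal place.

72.8°

DART-31: φ = +63.16889°, λ = -3.54722°
INJ5: φ = +56.63056°, λ = +59.09861°
Δλ = 62.6458°
y = sin Δλ · cos φ₂ = 0.488532
x = cos φ₁ sin φ₂ − sin φ₁ cos φ₂ cos Δλ = 0.151425
θ = atan2(y, x) = 72.7787° → 72.7787° (mod 360°)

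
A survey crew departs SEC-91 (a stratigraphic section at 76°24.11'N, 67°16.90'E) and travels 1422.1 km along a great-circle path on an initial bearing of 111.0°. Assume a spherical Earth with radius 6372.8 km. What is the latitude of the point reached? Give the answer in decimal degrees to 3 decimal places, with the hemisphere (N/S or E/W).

68.314°N

SEC-91: φ = +76.40183°, λ = +67.28167°
δ = d/R = 1422.1/6372.8 = 0.223152 rad
φ₂ = arcsin(sin φ₁ cos δ + cos φ₁ sin δ cos θ)
   = arcsin(0.97197·0.97520 + 0.23511·0.22130·-0.35837) = 68.31389°
λ₂ = λ₁ + atan2(sin θ sin δ cos φ₁, cos δ − sin φ₁ sin φ₂) = 101.27631°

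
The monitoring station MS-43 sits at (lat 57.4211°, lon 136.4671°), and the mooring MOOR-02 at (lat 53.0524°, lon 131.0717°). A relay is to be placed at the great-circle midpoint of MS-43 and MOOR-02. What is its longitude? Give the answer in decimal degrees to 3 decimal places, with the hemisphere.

133.621°E

Bx = cos φ₂ cos Δλ = 0.598421,  By = cos φ₂ sin Δλ = -0.056519
φₘ = atan2(sin φ₁ + sin φ₂, √((cos φ₁ + Bx)² + By²)) = 55.26641°
λₘ = λ₁ + atan2(By, cos φ₁ + Bx) = 133.62104°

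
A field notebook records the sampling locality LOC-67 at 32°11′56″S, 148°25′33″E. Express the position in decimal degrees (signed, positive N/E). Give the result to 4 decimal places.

-32.1989°, +148.4258°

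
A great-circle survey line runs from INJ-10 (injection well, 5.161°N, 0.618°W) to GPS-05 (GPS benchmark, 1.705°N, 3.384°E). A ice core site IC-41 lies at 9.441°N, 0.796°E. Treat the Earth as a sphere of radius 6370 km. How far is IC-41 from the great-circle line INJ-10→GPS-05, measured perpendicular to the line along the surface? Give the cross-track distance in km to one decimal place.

462.0 km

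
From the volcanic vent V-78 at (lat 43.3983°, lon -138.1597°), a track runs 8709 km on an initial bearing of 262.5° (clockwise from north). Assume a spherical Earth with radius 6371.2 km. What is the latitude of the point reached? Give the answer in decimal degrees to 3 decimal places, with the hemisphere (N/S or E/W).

2.649°N

δ = d/R = 8709/6371.2 = 1.366932 rad
φ₂ = arcsin(sin φ₁ cos δ + cos φ₁ sin δ cos θ)
   = arcsin(0.68707·0.20245 + 0.72660·0.97929·-0.13053) = 2.64939°
λ₂ = λ₁ + atan2(sin θ sin δ cos φ₁, cos δ − sin φ₁ sin φ₂) = 145.44235°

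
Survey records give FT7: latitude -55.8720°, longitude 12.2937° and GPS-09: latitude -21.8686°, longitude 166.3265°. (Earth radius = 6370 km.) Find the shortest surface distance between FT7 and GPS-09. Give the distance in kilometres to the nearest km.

Δφ = 34.0034°,  Δλ = 154.0328°
a = sin²(Δφ/2) + cos φ₁ cos φ₂ sin²(Δλ/2) = 0.579887
c = 2·arcsin(√a) = 1.731258 rad = 99.1938°
d = R·c = 6370 × 1.731258 = 11028.1 km

11028 km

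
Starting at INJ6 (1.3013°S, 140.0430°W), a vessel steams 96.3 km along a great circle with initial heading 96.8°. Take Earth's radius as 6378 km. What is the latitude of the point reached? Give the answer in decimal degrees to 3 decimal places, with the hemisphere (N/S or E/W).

1.404°S

δ = d/R = 96.3/6378 = 0.015099 rad
φ₂ = arcsin(sin φ₁ cos δ + cos φ₁ sin δ cos θ)
   = arcsin(-0.02271·0.99989 + 0.99974·0.01510·-0.11840) = -1.40358°
λ₂ = λ₁ + atan2(sin θ sin δ cos φ₁, cos δ − sin φ₁ sin φ₂) = -139.18373°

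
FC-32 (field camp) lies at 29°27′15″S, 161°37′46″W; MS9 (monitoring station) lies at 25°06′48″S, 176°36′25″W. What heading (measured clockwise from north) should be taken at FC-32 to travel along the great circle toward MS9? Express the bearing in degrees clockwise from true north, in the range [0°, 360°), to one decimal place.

284.5°

FC-32: φ = -29.45417°, λ = -161.62944°
MS9: φ = -25.11333°, λ = -176.60694°
Δλ = -14.9775°
y = sin Δλ · cos φ₂ = -0.234009
x = cos φ₁ sin φ₂ − sin φ₁ cos φ₂ cos Δλ = 0.060563
θ = atan2(y, x) = -75.4898° → 284.5102° (mod 360°)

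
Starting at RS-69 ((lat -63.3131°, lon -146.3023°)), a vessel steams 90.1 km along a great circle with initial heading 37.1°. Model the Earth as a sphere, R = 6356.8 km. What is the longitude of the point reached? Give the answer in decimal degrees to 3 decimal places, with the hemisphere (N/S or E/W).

145.236°W

δ = d/R = 90.1/6356.8 = 0.014174 rad
φ₂ = arcsin(sin φ₁ cos δ + cos φ₁ sin δ cos θ)
   = arcsin(-0.89347·0.99990 + 0.44911·0.01417·0.79758) = -62.66132°
λ₂ = λ₁ + atan2(sin θ sin δ cos φ₁, cos δ − sin φ₁ sin φ₂) = -145.23561°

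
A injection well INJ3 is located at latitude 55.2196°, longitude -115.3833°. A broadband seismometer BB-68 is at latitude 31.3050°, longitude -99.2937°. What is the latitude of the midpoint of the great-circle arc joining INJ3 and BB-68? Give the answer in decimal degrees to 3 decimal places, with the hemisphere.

Bx = cos φ₂ cos Δλ = 0.820946,  By = cos φ₂ sin Δλ = 0.236792
φₘ = atan2(sin φ₁ + sin φ₂, √((cos φ₁ + Bx)² + By²)) = 43.53383°
λₘ = λ₁ + atan2(By, cos φ₁ + Bx) = -105.72493°

43.534°N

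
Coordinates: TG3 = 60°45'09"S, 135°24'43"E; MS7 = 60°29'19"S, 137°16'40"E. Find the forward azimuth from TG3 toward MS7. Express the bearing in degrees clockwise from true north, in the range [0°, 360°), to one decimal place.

74.7°

TG3: φ = -60.75250°, λ = +135.41194°
MS7: φ = -60.48861°, λ = +137.27778°
Δλ = 1.8658°
y = sin Δλ · cos φ₂ = 0.016039
x = cos φ₁ sin φ₂ − sin φ₁ cos φ₂ cos Δλ = 0.004378
θ = atan2(y, x) = 74.7326° → 74.7326° (mod 360°)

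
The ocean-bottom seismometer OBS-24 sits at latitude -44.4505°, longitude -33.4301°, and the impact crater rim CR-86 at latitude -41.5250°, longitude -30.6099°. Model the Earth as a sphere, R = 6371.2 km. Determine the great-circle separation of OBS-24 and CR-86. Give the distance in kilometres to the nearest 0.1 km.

398.0 km

Δφ = 2.9255°,  Δλ = 2.8202°
a = sin²(Δφ/2) + cos φ₁ cos φ₂ sin²(Δλ/2) = 0.000975
c = 2·arcsin(√a) = 0.062469 rad = 3.5792°
d = R·c = 6371.2 × 0.062469 = 398.0 km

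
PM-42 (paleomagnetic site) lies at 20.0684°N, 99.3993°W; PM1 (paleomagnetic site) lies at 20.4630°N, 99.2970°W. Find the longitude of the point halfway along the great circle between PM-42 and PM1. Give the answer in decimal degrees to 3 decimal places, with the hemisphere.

Bx = cos φ₂ cos Δλ = 0.936897,  By = cos φ₂ sin Δλ = 0.001673
φₘ = atan2(sin φ₁ + sin φ₂, √((cos φ₁ + Bx)² + By²)) = 20.26571°
λₘ = λ₁ + atan2(By, cos φ₁ + Bx) = -99.34822°

99.348°W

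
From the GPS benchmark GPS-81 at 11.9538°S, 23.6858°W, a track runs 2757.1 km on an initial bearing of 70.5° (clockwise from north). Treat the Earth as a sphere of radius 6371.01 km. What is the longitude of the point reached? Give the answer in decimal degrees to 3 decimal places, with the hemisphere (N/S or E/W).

0.368°W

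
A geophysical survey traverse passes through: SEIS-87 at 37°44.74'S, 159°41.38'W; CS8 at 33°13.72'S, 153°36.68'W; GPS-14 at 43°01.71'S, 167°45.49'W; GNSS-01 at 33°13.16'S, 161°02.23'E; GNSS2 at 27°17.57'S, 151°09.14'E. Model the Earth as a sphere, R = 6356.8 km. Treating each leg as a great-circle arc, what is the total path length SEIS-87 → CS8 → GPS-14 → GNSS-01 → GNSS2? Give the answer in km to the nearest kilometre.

6448 km

SEIS-87: φ = -37.74567°, λ = -159.68967°
CS8: φ = -33.22867°, λ = -153.61133°
GPS-14: φ = -43.02850°, λ = -167.75817°
GNSS-01: φ = -33.21933°, λ = +161.03717°
GNSS2: φ = -27.29283°, λ = +151.15233°
SEIS-87→CS8: c = 0.116896 rad, d = 743.09 km
CS8→GPS-14: c = 0.258151 rad, d = 1641.02 km
GPS-14→GNSS-01: c = 0.458081 rad, d = 2911.93 km
GNSS-01→GNSS2: c = 0.181253 rad, d = 1152.19 km
Total = 743.09 + 1641.02 + 2911.93 + 1152.19 = 6448.22 km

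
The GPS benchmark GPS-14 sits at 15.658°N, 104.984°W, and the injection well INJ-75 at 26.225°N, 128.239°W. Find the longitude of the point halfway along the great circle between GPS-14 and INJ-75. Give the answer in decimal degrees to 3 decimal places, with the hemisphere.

116.194°W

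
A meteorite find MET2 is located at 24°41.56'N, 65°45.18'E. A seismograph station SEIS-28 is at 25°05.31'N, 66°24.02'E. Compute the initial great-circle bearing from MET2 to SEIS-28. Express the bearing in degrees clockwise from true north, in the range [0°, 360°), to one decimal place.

MET2: φ = +24.69267°, λ = +65.75300°
SEIS-28: φ = +25.08850°, λ = +66.40033°
Δλ = 0.6473°
y = sin Δλ · cos φ₂ = 0.010232
x = cos φ₁ sin φ₂ − sin φ₁ cos φ₂ cos Δλ = 0.006933
θ = atan2(y, x) = 55.8803° → 55.8803° (mod 360°)

55.9°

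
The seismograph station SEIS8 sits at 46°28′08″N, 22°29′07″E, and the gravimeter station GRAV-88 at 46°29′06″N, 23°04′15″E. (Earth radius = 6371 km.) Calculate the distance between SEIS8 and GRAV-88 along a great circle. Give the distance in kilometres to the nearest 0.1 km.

SEIS8: φ = +46.46889°, λ = +22.48528°
GRAV-88: φ = +46.48500°, λ = +23.07083°
Δφ = 0.0161°,  Δλ = 0.5856°
a = sin²(Δφ/2) + cos φ₁ cos φ₂ sin²(Δλ/2) = 0.000012
c = 2·arcsin(√a) = 0.007043 rad = 0.4036°
d = R·c = 6371 × 0.007043 = 44.9 km

44.9 km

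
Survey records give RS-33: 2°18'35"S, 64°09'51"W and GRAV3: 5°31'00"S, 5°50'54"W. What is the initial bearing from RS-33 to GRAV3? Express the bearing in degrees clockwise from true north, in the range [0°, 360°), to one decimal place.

RS-33: φ = -2.30972°, λ = -64.16417°
GRAV3: φ = -5.51667°, λ = -5.84833°
Δλ = 58.3158°
y = sin Δλ · cos φ₂ = 0.847015
x = cos φ₁ sin φ₂ − sin φ₁ cos φ₂ cos Δλ = -0.074988
θ = atan2(y, x) = 95.0593° → 95.0593° (mod 360°)

95.1°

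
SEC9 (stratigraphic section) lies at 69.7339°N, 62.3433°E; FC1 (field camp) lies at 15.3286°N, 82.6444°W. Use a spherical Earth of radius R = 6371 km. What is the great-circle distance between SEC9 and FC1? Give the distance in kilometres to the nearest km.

10171 km

Δφ = -54.4053°,  Δλ = -144.9877°
a = sin²(Δφ/2) + cos φ₁ cos φ₂ sin²(Δλ/2) = 0.512807
c = 2·arcsin(√a) = 1.596413 rad = 91.4677°
d = R·c = 6371 × 1.596413 = 10170.7 km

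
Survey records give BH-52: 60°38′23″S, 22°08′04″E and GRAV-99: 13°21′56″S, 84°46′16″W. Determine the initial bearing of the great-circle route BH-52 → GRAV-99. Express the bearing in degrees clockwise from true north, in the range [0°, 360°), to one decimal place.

248.9°

BH-52: φ = -60.63972°, λ = +22.13444°
GRAV-99: φ = -13.36556°, λ = -84.77111°
Δλ = -106.9056°
y = sin Δλ · cos φ₂ = -0.930871
x = cos φ₁ sin φ₂ − sin φ₁ cos φ₂ cos Δλ = -0.359918
θ = atan2(y, x) = -111.1388° → 248.8612° (mod 360°)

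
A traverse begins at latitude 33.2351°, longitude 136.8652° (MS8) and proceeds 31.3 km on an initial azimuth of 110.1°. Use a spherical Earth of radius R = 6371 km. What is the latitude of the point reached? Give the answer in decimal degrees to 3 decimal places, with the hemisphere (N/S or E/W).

δ = d/R = 31.3/6371 = 0.004913 rad
φ₂ = arcsin(sin φ₁ cos δ + cos φ₁ sin δ cos θ)
   = arcsin(0.54808·0.99999 + 0.83643·0.00491·-0.34366) = 33.13797°
λ₂ = λ₁ + atan2(sin θ sin δ cos φ₁, cos δ − sin φ₁ sin φ₂) = 137.18089°

33.138°N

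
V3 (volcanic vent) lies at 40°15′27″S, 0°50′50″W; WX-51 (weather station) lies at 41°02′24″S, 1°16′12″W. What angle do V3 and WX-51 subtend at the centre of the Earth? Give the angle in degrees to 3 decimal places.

0.846°

V3: φ = -40.25750°, λ = -0.84722°
WX-51: φ = -41.04000°, λ = -1.27000°
Δφ = -0.7825°,  Δλ = -0.4228°
a = sin²(Δφ/2) + cos φ₁ cos φ₂ sin²(Δλ/2) = 0.000054
c = 2·arcsin(√a) = 0.014760 rad = 0.8457°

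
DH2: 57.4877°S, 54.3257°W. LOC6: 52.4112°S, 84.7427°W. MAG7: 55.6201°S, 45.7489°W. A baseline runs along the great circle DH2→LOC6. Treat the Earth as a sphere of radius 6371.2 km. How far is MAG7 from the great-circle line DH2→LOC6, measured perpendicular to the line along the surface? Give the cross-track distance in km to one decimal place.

204.1 km

δ₁₃ = central angle DH2→MAG7 = 0.088633 rad  (haversine)
θ₁₃ = bearing DH2→MAG7 = 72.060°,  θ₁₂ = bearing DH2→LOC6 = 273.278°
dₓₜ = R·arcsin(sin δ₁₃ · sin(θ₁₃ − θ₁₂)) = 6371.2·arcsin(0.08852·sin(-201.218°)) = 204.138 km
|dₓₜ| = 204.138 km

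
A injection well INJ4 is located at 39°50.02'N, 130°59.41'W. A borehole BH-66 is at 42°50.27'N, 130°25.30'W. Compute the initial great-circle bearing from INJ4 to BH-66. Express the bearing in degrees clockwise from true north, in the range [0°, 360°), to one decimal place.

INJ4: φ = +39.83367°, λ = -130.99017°
BH-66: φ = +42.83783°, λ = -130.42167°
Δλ = 0.5685°
y = sin Δλ · cos φ₂ = 0.007276
x = cos φ₁ sin φ₂ − sin φ₁ cos φ₂ cos Δλ = 0.052432
θ = atan2(y, x) = 7.9002° → 7.9002° (mod 360°)

7.9°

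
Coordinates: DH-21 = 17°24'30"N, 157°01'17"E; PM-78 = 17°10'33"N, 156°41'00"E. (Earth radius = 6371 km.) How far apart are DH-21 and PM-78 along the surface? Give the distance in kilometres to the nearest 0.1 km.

DH-21: φ = +17.40833°, λ = +157.02139°
PM-78: φ = +17.17583°, λ = +156.68333°
Δφ = -0.2325°,  Δλ = -0.3381°
a = sin²(Δφ/2) + cos φ₁ cos φ₂ sin²(Δλ/2) = 0.000012
c = 2·arcsin(√a) = 0.006943 rad = 0.3978°
d = R·c = 6371 × 0.006943 = 44.2 km

44.2 km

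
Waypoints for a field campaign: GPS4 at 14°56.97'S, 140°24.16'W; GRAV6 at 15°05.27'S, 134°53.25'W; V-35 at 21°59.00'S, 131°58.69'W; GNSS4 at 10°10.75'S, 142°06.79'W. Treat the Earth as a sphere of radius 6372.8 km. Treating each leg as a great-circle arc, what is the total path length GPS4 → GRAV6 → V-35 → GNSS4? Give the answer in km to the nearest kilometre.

3119 km

GPS4: φ = -14.94950°, λ = -140.40267°
GRAV6: φ = -15.08783°, λ = -134.88750°
V-35: φ = -21.98333°, λ = -131.97817°
GNSS4: φ = -10.17917°, λ = -142.11317°
GPS4→GRAV6: c = 0.092999 rad, d = 592.66 km
GRAV6→V-35: c = 0.129607 rad, d = 825.96 km
V-35→GNSS4: c = 0.266833 rad, d = 1700.48 km
Total = 592.66 + 825.96 + 1700.48 = 3119.10 km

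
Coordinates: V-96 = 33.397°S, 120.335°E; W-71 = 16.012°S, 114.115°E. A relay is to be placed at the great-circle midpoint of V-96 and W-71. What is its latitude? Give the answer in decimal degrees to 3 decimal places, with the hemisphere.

Bx = cos φ₂ cos Δλ = 0.955546,  By = cos φ₂ sin Δλ = -0.104143
φₘ = atan2(sin φ₁ + sin φ₂, √((cos φ₁ + Bx)² + By²)) = -24.73642°
λₘ = λ₁ + atan2(By, cos φ₁ + Bx) = 117.00604°

24.736°S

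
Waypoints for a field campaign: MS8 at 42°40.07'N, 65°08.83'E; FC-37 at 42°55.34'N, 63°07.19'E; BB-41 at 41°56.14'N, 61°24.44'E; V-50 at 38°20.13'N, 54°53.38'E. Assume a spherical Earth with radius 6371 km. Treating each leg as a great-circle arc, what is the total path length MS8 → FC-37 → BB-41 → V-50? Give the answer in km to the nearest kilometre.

MS8: φ = +42.66783°, λ = +65.14717°
FC-37: φ = +42.92233°, λ = +63.11983°
BB-41: φ = +41.93567°, λ = +61.40733°
V-50: φ = +38.33550°, λ = +54.88967°
MS8→FC-37: c = 0.026341 rad, d = 167.82 km
FC-37→BB-41: c = 0.027986 rad, d = 178.30 km
BB-41→V-50: c = 0.107240 rad, d = 683.23 km
Total = 167.82 + 178.30 + 683.23 = 1029.34 km

1029 km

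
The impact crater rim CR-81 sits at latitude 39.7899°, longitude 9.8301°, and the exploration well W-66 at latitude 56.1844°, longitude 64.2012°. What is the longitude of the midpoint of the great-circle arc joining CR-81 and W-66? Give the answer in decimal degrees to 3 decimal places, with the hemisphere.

Bx = cos φ₂ cos Δλ = 0.324192,  By = cos φ₂ sin Δλ = 0.452345
φₘ = atan2(sin φ₁ + sin φ₂, √((cos φ₁ + Bx)² + By²)) = 51.20081°
λₘ = λ₁ + atan2(By, cos φ₁ + Bx) = 32.32024°

32.320°E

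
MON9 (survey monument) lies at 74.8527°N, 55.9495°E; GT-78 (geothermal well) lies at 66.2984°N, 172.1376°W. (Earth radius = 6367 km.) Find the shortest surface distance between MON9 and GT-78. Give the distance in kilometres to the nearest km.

3950 km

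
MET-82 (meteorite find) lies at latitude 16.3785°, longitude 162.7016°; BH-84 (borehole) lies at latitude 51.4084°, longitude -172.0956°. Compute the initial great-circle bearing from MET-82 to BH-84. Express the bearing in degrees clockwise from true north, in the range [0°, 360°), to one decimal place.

24.2°

Δλ = 25.2028°
y = sin Δλ · cos φ₂ = 0.265614
x = cos φ₁ sin φ₂ − sin φ₁ cos φ₂ cos Δλ = 0.590747
θ = atan2(y, x) = 24.2098° → 24.2098° (mod 360°)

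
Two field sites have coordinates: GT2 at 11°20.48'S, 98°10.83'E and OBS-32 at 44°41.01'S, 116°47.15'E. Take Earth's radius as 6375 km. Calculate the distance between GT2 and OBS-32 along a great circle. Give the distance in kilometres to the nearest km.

GT2: φ = -11.34133°, λ = +98.18050°
OBS-32: φ = -44.68350°, λ = +116.78583°
Δφ = -33.3422°,  Δλ = 18.6053°
a = sin²(Δφ/2) + cos φ₁ cos φ₂ sin²(Δλ/2) = 0.100515
c = 2·arcsin(√a) = 0.645215 rad = 36.9681°
d = R·c = 6375 × 0.645215 = 4113.2 km

4113 km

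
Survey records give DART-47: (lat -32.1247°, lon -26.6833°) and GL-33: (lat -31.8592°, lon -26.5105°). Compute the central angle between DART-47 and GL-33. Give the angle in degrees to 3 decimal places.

0.303°

Δφ = 0.2655°,  Δλ = 0.1728°
a = sin²(Δφ/2) + cos φ₁ cos φ₂ sin²(Δλ/2) = 0.000007
c = 2·arcsin(√a) = 0.005293 rad = 0.3033°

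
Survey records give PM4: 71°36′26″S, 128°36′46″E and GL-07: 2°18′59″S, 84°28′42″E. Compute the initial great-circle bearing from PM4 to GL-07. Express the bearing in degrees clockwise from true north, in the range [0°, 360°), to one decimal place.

313.8°

PM4: φ = -71.60722°, λ = +128.61278°
GL-07: φ = -2.31639°, λ = +84.47833°
Δλ = -44.1344°
y = sin Δλ · cos φ₂ = -0.695775
x = cos φ₁ sin φ₂ − sin φ₁ cos φ₂ cos Δλ = 0.667735
θ = atan2(y, x) = -46.1781° → 313.8219° (mod 360°)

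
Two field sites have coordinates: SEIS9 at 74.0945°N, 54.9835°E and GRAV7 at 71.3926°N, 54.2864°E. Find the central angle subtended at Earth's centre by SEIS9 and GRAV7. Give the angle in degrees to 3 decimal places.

Δφ = -2.7019°,  Δλ = -0.6971°
a = sin²(Δφ/2) + cos φ₁ cos φ₂ sin²(Δλ/2) = 0.000559
c = 2·arcsin(√a) = 0.047294 rad = 2.7098°

2.710°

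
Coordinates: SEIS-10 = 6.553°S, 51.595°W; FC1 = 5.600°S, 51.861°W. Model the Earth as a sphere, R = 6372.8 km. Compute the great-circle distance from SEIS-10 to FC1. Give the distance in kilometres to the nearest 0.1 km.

110.0 km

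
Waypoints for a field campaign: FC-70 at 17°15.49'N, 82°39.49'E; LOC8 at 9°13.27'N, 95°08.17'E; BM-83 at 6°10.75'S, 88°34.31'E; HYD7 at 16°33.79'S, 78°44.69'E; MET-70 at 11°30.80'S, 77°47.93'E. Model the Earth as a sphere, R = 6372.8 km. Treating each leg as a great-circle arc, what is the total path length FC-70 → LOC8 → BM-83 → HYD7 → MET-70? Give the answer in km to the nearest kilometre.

FC-70: φ = +17.25817°, λ = +82.65817°
LOC8: φ = +9.22117°, λ = +95.13617°
BM-83: φ = -6.17917°, λ = +88.57183°
HYD7: φ = -16.56317°, λ = +78.74483°
MET-70: φ = -11.51333°, λ = +77.79883°
FC-70→LOC8: c = 0.254012 rad, d = 1618.77 km
LOC8→BM-83: c = 0.292034 rad, d = 1861.07 km
BM-83→HYD7: c = 0.247042 rad, d = 1574.35 km
HYD7→MET-70: c = 0.089579 rad, d = 570.87 km
Total = 1618.77 + 1861.07 + 1574.35 + 570.87 = 5625.06 km

5625 km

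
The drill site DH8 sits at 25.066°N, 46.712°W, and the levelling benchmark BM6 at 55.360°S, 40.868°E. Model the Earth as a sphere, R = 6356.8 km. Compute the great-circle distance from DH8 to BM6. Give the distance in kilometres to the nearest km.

12102 km

Δφ = -80.4260°,  Δλ = 87.5800°
a = sin²(Δφ/2) + cos φ₁ cos φ₂ sin²(Δλ/2) = 0.663411
c = 2·arcsin(√a) = 1.903736 rad = 109.0760°
d = R·c = 6356.8 × 1.903736 = 12101.7 km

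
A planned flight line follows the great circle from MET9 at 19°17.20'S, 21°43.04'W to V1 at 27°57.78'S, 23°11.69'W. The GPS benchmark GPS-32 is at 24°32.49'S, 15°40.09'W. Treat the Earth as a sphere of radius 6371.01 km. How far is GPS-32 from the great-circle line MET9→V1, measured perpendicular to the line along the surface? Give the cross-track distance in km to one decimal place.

MET9: φ = -19.28667°, λ = -21.71733°
V1: φ = -27.96300°, λ = -23.19483°
GPS-32: φ = -24.54150°, λ = -15.66817°
δ₁₃ = central angle MET9→GPS-32 = 0.134143 rad  (haversine)
θ₁₃ = bearing MET9→GPS-32 = 134.211°,  θ₁₂ = bearing MET9→V1 = 188.580°
dₓₜ = R·arcsin(sin δ₁₃ · sin(θ₁₃ − θ₁₂)) = 6371.01·arcsin(0.13374·sin(-54.368°)) = -693.910 km
|dₓₜ| = 693.910 km

693.9 km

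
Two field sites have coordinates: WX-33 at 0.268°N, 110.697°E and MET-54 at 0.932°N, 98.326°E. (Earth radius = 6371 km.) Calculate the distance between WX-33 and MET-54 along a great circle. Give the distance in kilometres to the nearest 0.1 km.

Δφ = 0.6640°,  Δλ = -12.3710°
a = sin²(Δφ/2) + cos φ₁ cos φ₂ sin²(Δλ/2) = 0.011641
c = 2·arcsin(√a) = 0.216212 rad = 12.3881°
d = R·c = 6371 × 0.216212 = 1377.5 km

1377.5 km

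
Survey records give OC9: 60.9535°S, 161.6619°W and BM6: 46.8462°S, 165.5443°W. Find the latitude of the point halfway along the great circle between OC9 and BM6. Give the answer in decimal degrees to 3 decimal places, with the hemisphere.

53.915°S

Bx = cos φ₂ cos Δλ = 0.682389,  By = cos φ₂ sin Δλ = -0.046310
φₘ = atan2(sin φ₁ + sin φ₂, √((cos φ₁ + Bx)² + By²)) = -53.91506°
λₘ = λ₁ + atan2(By, cos φ₁ + Bx) = -163.93261°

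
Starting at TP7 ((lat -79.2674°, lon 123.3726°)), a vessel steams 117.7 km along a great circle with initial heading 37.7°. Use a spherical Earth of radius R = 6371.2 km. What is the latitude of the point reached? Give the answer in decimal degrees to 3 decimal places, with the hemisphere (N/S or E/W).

78.412°S

δ = d/R = 117.7/6371.2 = 0.018474 rad
φ₂ = arcsin(sin φ₁ cos δ + cos φ₁ sin δ cos θ)
   = arcsin(-0.98251·0.99983 + 0.18623·0.01847·0.79122) = -78.41204°
λ₂ = λ₁ + atan2(sin θ sin δ cos φ₁, cos δ − sin φ₁ sin φ₂) = 126.59648°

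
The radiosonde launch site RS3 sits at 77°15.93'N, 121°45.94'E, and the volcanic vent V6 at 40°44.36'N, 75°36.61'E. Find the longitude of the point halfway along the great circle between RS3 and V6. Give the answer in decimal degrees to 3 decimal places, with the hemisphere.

RS3: φ = +77.26550°, λ = +121.76567°
V6: φ = +40.73933°, λ = +75.61017°
Bx = cos φ₂ cos Δλ = 0.524852,  By = cos φ₂ sin Δλ = -0.546461
φₘ = atan2(sin φ₁ + sin φ₂, √((cos φ₁ + Bx)² + By²)) = 60.41824°
λₘ = λ₁ + atan2(By, cos φ₁ + Bx) = 85.51595°

85.516°E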